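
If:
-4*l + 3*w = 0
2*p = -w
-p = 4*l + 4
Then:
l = -6/5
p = 4/5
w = -8/5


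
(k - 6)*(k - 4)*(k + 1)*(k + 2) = k^4 - 7*k^3 - 4*k^2 + 52*k + 48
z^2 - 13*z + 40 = (z - 8)*(z - 5)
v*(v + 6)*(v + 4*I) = v^3 + 6*v^2 + 4*I*v^2 + 24*I*v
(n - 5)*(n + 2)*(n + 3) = n^3 - 19*n - 30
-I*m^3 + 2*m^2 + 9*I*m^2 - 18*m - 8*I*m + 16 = (m - 8)*(m + 2*I)*(-I*m + I)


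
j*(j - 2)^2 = j^3 - 4*j^2 + 4*j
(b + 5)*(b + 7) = b^2 + 12*b + 35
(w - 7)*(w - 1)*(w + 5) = w^3 - 3*w^2 - 33*w + 35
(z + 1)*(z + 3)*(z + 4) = z^3 + 8*z^2 + 19*z + 12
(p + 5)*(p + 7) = p^2 + 12*p + 35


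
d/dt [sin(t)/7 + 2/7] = cos(t)/7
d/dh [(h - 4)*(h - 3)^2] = (h - 3)*(3*h - 11)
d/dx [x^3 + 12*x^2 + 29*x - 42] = 3*x^2 + 24*x + 29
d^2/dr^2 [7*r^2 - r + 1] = 14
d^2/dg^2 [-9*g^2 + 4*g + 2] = -18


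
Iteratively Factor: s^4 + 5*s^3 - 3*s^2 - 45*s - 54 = (s - 3)*(s^3 + 8*s^2 + 21*s + 18) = (s - 3)*(s + 2)*(s^2 + 6*s + 9) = (s - 3)*(s + 2)*(s + 3)*(s + 3)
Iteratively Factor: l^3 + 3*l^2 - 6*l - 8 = (l - 2)*(l^2 + 5*l + 4) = (l - 2)*(l + 1)*(l + 4)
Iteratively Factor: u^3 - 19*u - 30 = (u - 5)*(u^2 + 5*u + 6) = (u - 5)*(u + 3)*(u + 2)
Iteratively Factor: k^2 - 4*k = (k - 4)*(k)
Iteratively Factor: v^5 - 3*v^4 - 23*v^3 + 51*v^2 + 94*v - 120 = (v - 1)*(v^4 - 2*v^3 - 25*v^2 + 26*v + 120) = (v - 5)*(v - 1)*(v^3 + 3*v^2 - 10*v - 24) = (v - 5)*(v - 1)*(v + 4)*(v^2 - v - 6) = (v - 5)*(v - 3)*(v - 1)*(v + 4)*(v + 2)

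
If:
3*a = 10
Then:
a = 10/3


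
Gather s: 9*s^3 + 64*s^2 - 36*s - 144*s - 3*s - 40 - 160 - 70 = 9*s^3 + 64*s^2 - 183*s - 270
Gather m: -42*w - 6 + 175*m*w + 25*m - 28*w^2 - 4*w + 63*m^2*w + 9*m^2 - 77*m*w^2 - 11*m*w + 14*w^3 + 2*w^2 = m^2*(63*w + 9) + m*(-77*w^2 + 164*w + 25) + 14*w^3 - 26*w^2 - 46*w - 6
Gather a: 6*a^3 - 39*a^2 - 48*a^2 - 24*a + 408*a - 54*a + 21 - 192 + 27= 6*a^3 - 87*a^2 + 330*a - 144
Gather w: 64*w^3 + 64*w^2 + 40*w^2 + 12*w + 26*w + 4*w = 64*w^3 + 104*w^2 + 42*w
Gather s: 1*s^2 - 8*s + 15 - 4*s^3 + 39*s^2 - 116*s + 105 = -4*s^3 + 40*s^2 - 124*s + 120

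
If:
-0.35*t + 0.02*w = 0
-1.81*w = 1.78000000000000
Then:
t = -0.06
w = -0.98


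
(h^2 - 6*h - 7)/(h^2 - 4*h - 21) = (h + 1)/(h + 3)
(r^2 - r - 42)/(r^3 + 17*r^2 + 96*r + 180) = (r - 7)/(r^2 + 11*r + 30)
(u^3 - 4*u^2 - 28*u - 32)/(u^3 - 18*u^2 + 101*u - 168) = (u^2 + 4*u + 4)/(u^2 - 10*u + 21)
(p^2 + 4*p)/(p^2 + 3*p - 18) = p*(p + 4)/(p^2 + 3*p - 18)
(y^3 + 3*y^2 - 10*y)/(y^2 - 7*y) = (y^2 + 3*y - 10)/(y - 7)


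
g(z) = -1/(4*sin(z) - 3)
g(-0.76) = 0.17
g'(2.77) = -1.56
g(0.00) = 0.33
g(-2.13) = 0.16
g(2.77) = 0.65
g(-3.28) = 0.41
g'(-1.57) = 0.00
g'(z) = 4*cos(z)/(4*sin(z) - 3)^2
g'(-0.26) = 0.24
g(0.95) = -3.94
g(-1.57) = 0.14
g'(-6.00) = 1.08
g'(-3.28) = -0.66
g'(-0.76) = 0.09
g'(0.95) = 36.16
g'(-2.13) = -0.05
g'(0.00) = 0.44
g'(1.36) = 1.01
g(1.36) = -1.10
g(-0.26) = 0.25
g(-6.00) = 0.53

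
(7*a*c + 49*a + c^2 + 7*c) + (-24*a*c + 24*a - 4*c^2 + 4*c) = -17*a*c + 73*a - 3*c^2 + 11*c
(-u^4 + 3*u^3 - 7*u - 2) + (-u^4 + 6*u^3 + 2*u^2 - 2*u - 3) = -2*u^4 + 9*u^3 + 2*u^2 - 9*u - 5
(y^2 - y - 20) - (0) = y^2 - y - 20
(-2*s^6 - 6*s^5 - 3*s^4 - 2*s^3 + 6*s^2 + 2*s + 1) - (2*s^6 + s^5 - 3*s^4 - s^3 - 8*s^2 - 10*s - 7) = -4*s^6 - 7*s^5 - s^3 + 14*s^2 + 12*s + 8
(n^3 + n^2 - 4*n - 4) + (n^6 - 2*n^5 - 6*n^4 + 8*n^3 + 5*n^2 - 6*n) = n^6 - 2*n^5 - 6*n^4 + 9*n^3 + 6*n^2 - 10*n - 4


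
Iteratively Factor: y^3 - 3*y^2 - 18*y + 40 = (y + 4)*(y^2 - 7*y + 10) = (y - 2)*(y + 4)*(y - 5)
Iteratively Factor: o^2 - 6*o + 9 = (o - 3)*(o - 3)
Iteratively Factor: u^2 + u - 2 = (u + 2)*(u - 1)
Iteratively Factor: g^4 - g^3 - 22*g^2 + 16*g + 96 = (g + 2)*(g^3 - 3*g^2 - 16*g + 48) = (g - 4)*(g + 2)*(g^2 + g - 12) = (g - 4)*(g + 2)*(g + 4)*(g - 3)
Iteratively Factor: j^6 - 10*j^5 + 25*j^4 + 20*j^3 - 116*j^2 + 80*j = (j - 5)*(j^5 - 5*j^4 + 20*j^2 - 16*j) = (j - 5)*(j - 1)*(j^4 - 4*j^3 - 4*j^2 + 16*j) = (j - 5)*(j - 1)*(j + 2)*(j^3 - 6*j^2 + 8*j) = j*(j - 5)*(j - 1)*(j + 2)*(j^2 - 6*j + 8) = j*(j - 5)*(j - 4)*(j - 1)*(j + 2)*(j - 2)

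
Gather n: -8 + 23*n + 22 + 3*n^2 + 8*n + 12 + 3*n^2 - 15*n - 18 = 6*n^2 + 16*n + 8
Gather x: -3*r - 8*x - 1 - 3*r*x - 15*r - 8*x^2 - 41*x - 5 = -18*r - 8*x^2 + x*(-3*r - 49) - 6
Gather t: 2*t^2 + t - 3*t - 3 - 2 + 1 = 2*t^2 - 2*t - 4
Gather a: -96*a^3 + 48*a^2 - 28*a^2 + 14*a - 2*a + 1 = -96*a^3 + 20*a^2 + 12*a + 1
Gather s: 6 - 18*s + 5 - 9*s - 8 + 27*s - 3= 0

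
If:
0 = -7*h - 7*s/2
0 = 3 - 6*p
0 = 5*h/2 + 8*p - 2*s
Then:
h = -8/13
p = 1/2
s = 16/13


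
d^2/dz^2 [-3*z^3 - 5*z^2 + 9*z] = -18*z - 10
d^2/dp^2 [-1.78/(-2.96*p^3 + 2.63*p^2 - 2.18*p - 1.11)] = ((9.3628 - 31.6128*p)*(2.96*p^3 - 2.63*p^2 + 2.18*p + 1.11) + 1.78*(8.88*p^2 - 5.26*p + 2.18)*(17.76*p^2 - 10.52*p + 4.36))/(2.96*p^3 - 2.63*p^2 + 2.18*p + 1.11)^3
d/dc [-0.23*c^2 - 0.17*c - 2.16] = -0.46*c - 0.17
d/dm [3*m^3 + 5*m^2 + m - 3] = 9*m^2 + 10*m + 1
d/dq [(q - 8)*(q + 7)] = 2*q - 1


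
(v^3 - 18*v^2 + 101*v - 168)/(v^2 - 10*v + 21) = v - 8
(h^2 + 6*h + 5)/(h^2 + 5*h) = (h + 1)/h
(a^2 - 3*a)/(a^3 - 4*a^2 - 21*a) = (3 - a)/(-a^2 + 4*a + 21)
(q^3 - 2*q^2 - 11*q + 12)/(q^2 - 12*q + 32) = (q^2 + 2*q - 3)/(q - 8)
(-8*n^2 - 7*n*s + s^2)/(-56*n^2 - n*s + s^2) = (n + s)/(7*n + s)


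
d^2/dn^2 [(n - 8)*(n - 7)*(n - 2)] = 6*n - 34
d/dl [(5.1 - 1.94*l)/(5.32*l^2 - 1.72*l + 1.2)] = (10.3208*l^2 - 54.264*l + 6.444)/(28.3024*l^4 - 18.3008*l^3 + 15.7264*l^2 - 4.128*l + 1.44)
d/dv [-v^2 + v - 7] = 1 - 2*v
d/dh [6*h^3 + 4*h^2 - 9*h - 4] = 18*h^2 + 8*h - 9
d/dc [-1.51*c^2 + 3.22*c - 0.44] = 3.22 - 3.02*c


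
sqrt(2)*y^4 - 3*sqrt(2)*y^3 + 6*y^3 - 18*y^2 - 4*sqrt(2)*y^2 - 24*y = y*(y - 4)*(y + 3*sqrt(2))*(sqrt(2)*y + sqrt(2))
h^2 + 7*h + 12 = (h + 3)*(h + 4)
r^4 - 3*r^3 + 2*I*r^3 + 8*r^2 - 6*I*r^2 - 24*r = r*(r - 3)*(r - 2*I)*(r + 4*I)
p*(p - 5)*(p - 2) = p^3 - 7*p^2 + 10*p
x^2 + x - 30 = (x - 5)*(x + 6)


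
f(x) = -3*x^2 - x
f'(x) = -6*x - 1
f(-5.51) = -85.57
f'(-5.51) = 32.06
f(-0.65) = -0.62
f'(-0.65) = 2.90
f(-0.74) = -0.90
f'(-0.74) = 3.44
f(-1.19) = -3.06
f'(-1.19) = 6.14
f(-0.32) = 0.01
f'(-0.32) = 0.92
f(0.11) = -0.15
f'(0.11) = -1.66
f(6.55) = -135.26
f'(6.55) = -40.30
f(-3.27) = -28.81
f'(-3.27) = 18.62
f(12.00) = -444.00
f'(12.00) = -73.00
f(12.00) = -444.00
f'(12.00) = -73.00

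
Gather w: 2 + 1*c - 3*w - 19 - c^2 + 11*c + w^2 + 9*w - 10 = -c^2 + 12*c + w^2 + 6*w - 27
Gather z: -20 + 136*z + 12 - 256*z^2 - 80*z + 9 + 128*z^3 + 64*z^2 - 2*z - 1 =128*z^3 - 192*z^2 + 54*z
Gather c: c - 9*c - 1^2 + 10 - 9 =-8*c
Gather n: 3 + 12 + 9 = 24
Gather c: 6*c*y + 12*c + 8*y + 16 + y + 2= c*(6*y + 12) + 9*y + 18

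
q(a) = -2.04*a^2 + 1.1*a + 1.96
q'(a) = 1.1 - 4.08*a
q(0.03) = 1.99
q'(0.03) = 0.98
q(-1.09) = -1.66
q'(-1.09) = 5.55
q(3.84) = -23.90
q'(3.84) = -14.57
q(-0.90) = -0.68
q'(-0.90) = 4.77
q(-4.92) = -52.83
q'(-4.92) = 21.17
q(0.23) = 2.11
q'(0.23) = 0.16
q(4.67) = -37.39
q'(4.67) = -17.95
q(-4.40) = -42.37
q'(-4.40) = 19.05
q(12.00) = -278.60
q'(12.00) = -47.86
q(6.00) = -64.88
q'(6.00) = -23.38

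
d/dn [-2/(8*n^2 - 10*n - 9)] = 4*(8*n - 5)/(-8*n^2 + 10*n + 9)^2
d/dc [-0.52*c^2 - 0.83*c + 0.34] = -1.04*c - 0.83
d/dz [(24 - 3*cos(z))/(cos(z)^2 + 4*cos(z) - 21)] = 3*(sin(z)^2 + 16*cos(z) + 10)*sin(z)/(cos(z)^2 + 4*cos(z) - 21)^2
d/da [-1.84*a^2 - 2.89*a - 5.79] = -3.68*a - 2.89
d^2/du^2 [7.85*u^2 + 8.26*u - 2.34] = 15.7000000000000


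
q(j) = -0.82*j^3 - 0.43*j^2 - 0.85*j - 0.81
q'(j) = -2.46*j^2 - 0.86*j - 0.85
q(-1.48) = 2.16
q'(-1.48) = -4.97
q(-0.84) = 0.09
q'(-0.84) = -1.86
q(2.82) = -25.02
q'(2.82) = -22.84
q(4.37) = -81.17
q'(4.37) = -51.59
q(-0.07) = -0.75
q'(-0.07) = -0.80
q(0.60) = -1.65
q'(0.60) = -2.25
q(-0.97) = 0.36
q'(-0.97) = -2.33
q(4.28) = -76.62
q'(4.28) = -49.59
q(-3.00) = 20.01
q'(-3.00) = -20.41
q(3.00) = -29.37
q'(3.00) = -25.57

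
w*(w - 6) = w^2 - 6*w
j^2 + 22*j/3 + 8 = (j + 4/3)*(j + 6)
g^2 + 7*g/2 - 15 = (g - 5/2)*(g + 6)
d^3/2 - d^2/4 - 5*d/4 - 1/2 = (d/2 + 1/2)*(d - 2)*(d + 1/2)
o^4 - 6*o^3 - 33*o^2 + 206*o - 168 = (o - 7)*(o - 4)*(o - 1)*(o + 6)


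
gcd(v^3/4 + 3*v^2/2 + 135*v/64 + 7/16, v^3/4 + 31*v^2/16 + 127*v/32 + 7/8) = v^2 + 17*v/4 + 1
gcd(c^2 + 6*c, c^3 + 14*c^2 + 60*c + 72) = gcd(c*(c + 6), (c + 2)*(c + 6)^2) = c + 6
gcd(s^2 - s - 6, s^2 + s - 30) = 1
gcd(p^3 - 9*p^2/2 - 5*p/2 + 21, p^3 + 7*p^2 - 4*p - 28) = p + 2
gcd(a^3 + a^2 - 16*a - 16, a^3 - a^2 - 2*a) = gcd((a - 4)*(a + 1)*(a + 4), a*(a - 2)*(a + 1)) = a + 1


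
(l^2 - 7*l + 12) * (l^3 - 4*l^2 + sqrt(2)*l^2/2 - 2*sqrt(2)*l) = l^5 - 11*l^4 + sqrt(2)*l^4/2 - 11*sqrt(2)*l^3/2 + 40*l^3 - 48*l^2 + 20*sqrt(2)*l^2 - 24*sqrt(2)*l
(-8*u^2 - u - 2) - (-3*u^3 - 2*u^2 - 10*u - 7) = 3*u^3 - 6*u^2 + 9*u + 5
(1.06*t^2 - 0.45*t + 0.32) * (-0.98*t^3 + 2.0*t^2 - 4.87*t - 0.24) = -1.0388*t^5 + 2.561*t^4 - 6.3758*t^3 + 2.5771*t^2 - 1.4504*t - 0.0768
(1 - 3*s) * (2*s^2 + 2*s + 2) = -6*s^3 - 4*s^2 - 4*s + 2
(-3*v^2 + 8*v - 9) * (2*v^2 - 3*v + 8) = -6*v^4 + 25*v^3 - 66*v^2 + 91*v - 72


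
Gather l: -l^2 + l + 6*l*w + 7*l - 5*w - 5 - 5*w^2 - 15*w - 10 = -l^2 + l*(6*w + 8) - 5*w^2 - 20*w - 15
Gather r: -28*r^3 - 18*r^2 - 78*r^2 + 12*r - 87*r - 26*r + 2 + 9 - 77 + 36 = -28*r^3 - 96*r^2 - 101*r - 30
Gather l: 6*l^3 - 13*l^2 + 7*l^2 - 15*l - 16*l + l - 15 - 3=6*l^3 - 6*l^2 - 30*l - 18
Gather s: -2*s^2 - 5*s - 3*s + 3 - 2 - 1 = -2*s^2 - 8*s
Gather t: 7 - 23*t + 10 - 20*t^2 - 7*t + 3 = -20*t^2 - 30*t + 20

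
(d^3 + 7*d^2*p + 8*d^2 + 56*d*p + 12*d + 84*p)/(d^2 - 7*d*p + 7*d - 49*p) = (d^3 + 7*d^2*p + 8*d^2 + 56*d*p + 12*d + 84*p)/(d^2 - 7*d*p + 7*d - 49*p)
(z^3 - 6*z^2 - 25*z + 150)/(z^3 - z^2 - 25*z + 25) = (z - 6)/(z - 1)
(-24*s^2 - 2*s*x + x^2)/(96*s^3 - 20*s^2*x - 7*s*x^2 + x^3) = (-6*s + x)/(24*s^2 - 11*s*x + x^2)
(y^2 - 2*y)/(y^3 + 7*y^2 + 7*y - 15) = y*(y - 2)/(y^3 + 7*y^2 + 7*y - 15)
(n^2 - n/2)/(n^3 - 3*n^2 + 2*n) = (n - 1/2)/(n^2 - 3*n + 2)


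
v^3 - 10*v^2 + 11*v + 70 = (v - 7)*(v - 5)*(v + 2)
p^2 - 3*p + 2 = (p - 2)*(p - 1)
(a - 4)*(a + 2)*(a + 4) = a^3 + 2*a^2 - 16*a - 32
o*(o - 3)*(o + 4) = o^3 + o^2 - 12*o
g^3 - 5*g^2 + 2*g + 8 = (g - 4)*(g - 2)*(g + 1)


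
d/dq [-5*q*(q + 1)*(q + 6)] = -15*q^2 - 70*q - 30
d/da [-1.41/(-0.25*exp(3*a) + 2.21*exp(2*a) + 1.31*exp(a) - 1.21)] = (-1.0575*exp(2*a) + 6.2322*exp(a) + 1.8471)*exp(a)/(0.25*exp(3*a) - 2.21*exp(2*a) - 1.31*exp(a) + 1.21)^2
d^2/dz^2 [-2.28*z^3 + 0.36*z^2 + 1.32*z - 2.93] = 0.72 - 13.68*z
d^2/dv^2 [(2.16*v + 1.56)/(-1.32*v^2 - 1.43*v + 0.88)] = (-(2.16*v + 1.56)*(2.64*v + 1.43)*(5.28*v + 2.86) + (17.1072*v + 10.296)*(1.32*v^2 + 1.43*v - 0.88))/(1.32*v^2 + 1.43*v - 0.88)^3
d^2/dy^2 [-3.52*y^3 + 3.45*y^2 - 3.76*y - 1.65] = 6.9 - 21.12*y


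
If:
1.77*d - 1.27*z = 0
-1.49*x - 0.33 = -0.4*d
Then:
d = 0.717514124293785*z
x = 0.19262124142115*z - 0.221476510067114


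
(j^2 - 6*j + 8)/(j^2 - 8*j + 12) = (j - 4)/(j - 6)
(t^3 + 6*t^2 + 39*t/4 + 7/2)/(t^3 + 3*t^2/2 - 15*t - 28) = (t + 1/2)/(t - 4)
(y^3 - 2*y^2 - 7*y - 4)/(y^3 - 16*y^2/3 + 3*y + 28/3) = 3*(y + 1)/(3*y - 7)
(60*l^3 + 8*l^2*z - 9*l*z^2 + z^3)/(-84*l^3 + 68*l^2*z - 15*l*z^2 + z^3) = (-10*l^2 - 3*l*z + z^2)/(14*l^2 - 9*l*z + z^2)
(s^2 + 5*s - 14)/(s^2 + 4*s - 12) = (s + 7)/(s + 6)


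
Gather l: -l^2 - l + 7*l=-l^2 + 6*l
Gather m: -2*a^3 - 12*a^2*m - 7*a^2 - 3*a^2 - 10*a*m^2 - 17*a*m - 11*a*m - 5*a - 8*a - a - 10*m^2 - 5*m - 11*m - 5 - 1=-2*a^3 - 10*a^2 - 14*a + m^2*(-10*a - 10) + m*(-12*a^2 - 28*a - 16) - 6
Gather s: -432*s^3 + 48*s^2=-432*s^3 + 48*s^2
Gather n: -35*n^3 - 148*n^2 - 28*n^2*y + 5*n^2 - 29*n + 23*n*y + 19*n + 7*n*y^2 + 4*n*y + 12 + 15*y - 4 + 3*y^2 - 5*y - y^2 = -35*n^3 + n^2*(-28*y - 143) + n*(7*y^2 + 27*y - 10) + 2*y^2 + 10*y + 8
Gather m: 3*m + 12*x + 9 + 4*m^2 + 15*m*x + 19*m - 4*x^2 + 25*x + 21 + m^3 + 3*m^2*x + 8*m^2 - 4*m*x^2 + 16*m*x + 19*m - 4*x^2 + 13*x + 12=m^3 + m^2*(3*x + 12) + m*(-4*x^2 + 31*x + 41) - 8*x^2 + 50*x + 42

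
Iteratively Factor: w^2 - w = (w)*(w - 1)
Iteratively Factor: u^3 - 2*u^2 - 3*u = (u + 1)*(u^2 - 3*u) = u*(u + 1)*(u - 3)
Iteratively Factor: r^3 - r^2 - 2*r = (r + 1)*(r^2 - 2*r) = (r - 2)*(r + 1)*(r)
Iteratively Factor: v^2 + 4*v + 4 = (v + 2)*(v + 2)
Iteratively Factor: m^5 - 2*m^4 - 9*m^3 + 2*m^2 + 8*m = (m - 4)*(m^4 + 2*m^3 - m^2 - 2*m) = (m - 4)*(m + 2)*(m^3 - m) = (m - 4)*(m + 1)*(m + 2)*(m^2 - m) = m*(m - 4)*(m + 1)*(m + 2)*(m - 1)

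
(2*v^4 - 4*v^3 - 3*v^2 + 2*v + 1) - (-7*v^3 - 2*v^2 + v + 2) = 2*v^4 + 3*v^3 - v^2 + v - 1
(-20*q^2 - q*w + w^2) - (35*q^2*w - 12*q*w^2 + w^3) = -35*q^2*w - 20*q^2 + 12*q*w^2 - q*w - w^3 + w^2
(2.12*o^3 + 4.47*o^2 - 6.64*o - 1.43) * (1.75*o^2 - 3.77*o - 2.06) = 3.71*o^5 - 0.169900000000001*o^4 - 32.8391*o^3 + 13.3221*o^2 + 19.0695*o + 2.9458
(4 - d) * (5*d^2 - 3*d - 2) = -5*d^3 + 23*d^2 - 10*d - 8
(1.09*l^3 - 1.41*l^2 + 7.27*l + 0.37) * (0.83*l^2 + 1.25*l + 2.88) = 0.9047*l^5 + 0.1922*l^4 + 7.4108*l^3 + 5.3338*l^2 + 21.4001*l + 1.0656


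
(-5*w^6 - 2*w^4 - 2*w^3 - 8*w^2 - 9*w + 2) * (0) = 0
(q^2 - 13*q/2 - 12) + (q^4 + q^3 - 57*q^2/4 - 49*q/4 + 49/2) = q^4 + q^3 - 53*q^2/4 - 75*q/4 + 25/2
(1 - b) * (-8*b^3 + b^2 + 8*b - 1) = 8*b^4 - 9*b^3 - 7*b^2 + 9*b - 1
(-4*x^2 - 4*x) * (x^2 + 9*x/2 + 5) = -4*x^4 - 22*x^3 - 38*x^2 - 20*x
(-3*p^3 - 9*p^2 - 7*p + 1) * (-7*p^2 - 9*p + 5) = 21*p^5 + 90*p^4 + 115*p^3 + 11*p^2 - 44*p + 5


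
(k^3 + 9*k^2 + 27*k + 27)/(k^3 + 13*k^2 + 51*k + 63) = (k + 3)/(k + 7)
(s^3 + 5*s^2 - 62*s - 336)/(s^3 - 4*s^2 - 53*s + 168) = (s + 6)/(s - 3)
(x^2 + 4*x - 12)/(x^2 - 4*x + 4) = (x + 6)/(x - 2)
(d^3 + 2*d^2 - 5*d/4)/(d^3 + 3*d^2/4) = (4*d^2 + 8*d - 5)/(d*(4*d + 3))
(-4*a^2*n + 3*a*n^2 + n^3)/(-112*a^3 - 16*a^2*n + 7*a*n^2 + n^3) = n*(a - n)/(28*a^2 - 3*a*n - n^2)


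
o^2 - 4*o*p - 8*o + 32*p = (o - 8)*(o - 4*p)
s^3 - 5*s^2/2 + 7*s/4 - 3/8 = (s - 3/2)*(s - 1/2)^2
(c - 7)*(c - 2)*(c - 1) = c^3 - 10*c^2 + 23*c - 14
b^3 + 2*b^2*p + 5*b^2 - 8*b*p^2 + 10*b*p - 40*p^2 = (b + 5)*(b - 2*p)*(b + 4*p)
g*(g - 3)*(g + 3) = g^3 - 9*g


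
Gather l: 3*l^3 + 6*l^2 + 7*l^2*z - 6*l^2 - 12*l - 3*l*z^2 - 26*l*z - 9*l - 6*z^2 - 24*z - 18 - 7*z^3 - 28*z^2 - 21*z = 3*l^3 + 7*l^2*z + l*(-3*z^2 - 26*z - 21) - 7*z^3 - 34*z^2 - 45*z - 18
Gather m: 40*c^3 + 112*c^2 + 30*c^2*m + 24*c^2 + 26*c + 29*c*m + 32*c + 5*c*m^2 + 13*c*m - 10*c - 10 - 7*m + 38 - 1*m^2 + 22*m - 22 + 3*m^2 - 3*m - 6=40*c^3 + 136*c^2 + 48*c + m^2*(5*c + 2) + m*(30*c^2 + 42*c + 12)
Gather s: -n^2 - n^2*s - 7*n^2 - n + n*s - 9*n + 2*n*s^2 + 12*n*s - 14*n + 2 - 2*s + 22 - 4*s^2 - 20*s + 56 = -8*n^2 - 24*n + s^2*(2*n - 4) + s*(-n^2 + 13*n - 22) + 80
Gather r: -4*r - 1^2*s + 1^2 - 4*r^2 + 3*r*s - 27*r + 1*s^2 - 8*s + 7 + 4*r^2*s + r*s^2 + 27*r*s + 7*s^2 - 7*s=r^2*(4*s - 4) + r*(s^2 + 30*s - 31) + 8*s^2 - 16*s + 8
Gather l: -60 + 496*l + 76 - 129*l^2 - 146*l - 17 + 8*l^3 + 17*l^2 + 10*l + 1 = 8*l^3 - 112*l^2 + 360*l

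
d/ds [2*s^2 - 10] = 4*s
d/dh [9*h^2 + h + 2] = 18*h + 1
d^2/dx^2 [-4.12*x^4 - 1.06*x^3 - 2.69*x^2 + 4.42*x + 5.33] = -49.44*x^2 - 6.36*x - 5.38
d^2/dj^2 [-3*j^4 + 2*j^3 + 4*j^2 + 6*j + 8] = -36*j^2 + 12*j + 8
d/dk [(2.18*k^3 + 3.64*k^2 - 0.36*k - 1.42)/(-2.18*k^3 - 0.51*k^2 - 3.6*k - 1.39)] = (6.8234*k^4 - 17.2656*k^3 - 31.665*k^2 - 11.5676*k - 4.6116)/(4.7524*k^6 + 2.2236*k^5 + 15.9561*k^4 + 9.7324*k^3 + 14.3778*k^2 + 10.008*k + 1.9321)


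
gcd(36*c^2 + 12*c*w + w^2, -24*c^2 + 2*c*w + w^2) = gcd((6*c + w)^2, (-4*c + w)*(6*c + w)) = 6*c + w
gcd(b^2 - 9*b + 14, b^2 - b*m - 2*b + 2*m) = b - 2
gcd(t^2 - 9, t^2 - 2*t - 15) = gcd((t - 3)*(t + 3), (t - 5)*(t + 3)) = t + 3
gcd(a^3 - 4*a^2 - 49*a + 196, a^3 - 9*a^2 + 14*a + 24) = a - 4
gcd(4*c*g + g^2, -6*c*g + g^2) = g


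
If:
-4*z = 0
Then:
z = 0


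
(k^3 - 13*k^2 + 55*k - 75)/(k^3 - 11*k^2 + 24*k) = (k^2 - 10*k + 25)/(k*(k - 8))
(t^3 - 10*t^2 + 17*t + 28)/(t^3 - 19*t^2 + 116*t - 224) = (t + 1)/(t - 8)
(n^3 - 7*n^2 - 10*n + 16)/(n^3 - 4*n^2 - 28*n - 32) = (n - 1)/(n + 2)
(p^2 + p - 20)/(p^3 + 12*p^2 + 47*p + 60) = (p - 4)/(p^2 + 7*p + 12)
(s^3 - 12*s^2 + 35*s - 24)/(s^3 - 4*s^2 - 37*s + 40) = (s - 3)/(s + 5)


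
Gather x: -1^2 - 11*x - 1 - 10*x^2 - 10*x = -10*x^2 - 21*x - 2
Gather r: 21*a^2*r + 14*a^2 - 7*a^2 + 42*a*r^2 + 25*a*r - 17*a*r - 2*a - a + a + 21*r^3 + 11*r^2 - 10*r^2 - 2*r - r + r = 7*a^2 - 2*a + 21*r^3 + r^2*(42*a + 1) + r*(21*a^2 + 8*a - 2)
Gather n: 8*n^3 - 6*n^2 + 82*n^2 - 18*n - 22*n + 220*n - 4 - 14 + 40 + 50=8*n^3 + 76*n^2 + 180*n + 72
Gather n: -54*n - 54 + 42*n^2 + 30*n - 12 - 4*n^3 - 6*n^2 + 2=-4*n^3 + 36*n^2 - 24*n - 64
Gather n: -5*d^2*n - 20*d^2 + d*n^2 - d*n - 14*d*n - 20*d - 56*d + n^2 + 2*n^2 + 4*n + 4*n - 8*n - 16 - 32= -20*d^2 - 76*d + n^2*(d + 3) + n*(-5*d^2 - 15*d) - 48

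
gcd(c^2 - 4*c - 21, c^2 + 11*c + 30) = 1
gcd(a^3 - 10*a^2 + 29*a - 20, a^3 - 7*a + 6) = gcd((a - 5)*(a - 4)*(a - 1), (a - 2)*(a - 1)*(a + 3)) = a - 1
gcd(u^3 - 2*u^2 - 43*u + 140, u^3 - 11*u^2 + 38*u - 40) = u^2 - 9*u + 20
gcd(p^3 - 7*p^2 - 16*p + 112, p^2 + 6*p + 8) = p + 4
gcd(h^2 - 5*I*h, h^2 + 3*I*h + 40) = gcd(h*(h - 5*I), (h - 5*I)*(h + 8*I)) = h - 5*I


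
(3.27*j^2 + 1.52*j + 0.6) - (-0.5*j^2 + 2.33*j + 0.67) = 3.77*j^2 - 0.81*j - 0.0700000000000001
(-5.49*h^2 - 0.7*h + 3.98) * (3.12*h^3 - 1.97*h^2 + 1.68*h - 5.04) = -17.1288*h^5 + 8.6313*h^4 + 4.5734*h^3 + 18.653*h^2 + 10.2144*h - 20.0592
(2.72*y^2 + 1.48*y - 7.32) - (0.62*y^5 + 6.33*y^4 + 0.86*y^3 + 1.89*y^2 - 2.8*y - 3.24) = -0.62*y^5 - 6.33*y^4 - 0.86*y^3 + 0.83*y^2 + 4.28*y - 4.08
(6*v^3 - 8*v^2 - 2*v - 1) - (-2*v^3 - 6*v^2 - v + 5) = 8*v^3 - 2*v^2 - v - 6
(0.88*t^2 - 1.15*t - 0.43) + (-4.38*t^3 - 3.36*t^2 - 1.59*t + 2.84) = -4.38*t^3 - 2.48*t^2 - 2.74*t + 2.41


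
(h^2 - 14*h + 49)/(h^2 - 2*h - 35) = (h - 7)/(h + 5)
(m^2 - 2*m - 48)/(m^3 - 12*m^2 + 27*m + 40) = (m + 6)/(m^2 - 4*m - 5)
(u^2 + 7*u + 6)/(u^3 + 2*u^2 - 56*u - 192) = (u + 1)/(u^2 - 4*u - 32)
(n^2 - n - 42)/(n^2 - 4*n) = (n^2 - n - 42)/(n*(n - 4))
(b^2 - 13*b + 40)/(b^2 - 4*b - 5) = (b - 8)/(b + 1)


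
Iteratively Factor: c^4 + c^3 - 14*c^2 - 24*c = (c + 3)*(c^3 - 2*c^2 - 8*c) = c*(c + 3)*(c^2 - 2*c - 8) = c*(c + 2)*(c + 3)*(c - 4)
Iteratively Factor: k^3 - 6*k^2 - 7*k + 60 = (k + 3)*(k^2 - 9*k + 20) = (k - 4)*(k + 3)*(k - 5)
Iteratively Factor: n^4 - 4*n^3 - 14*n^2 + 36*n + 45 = (n - 3)*(n^3 - n^2 - 17*n - 15) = (n - 5)*(n - 3)*(n^2 + 4*n + 3) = (n - 5)*(n - 3)*(n + 1)*(n + 3)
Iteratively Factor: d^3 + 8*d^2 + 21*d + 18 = (d + 3)*(d^2 + 5*d + 6) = (d + 2)*(d + 3)*(d + 3)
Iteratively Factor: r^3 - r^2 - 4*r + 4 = (r - 1)*(r^2 - 4) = (r - 2)*(r - 1)*(r + 2)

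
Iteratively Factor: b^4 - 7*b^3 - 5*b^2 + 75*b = (b)*(b^3 - 7*b^2 - 5*b + 75) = b*(b - 5)*(b^2 - 2*b - 15) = b*(b - 5)*(b + 3)*(b - 5)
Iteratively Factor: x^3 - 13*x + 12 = (x + 4)*(x^2 - 4*x + 3) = (x - 1)*(x + 4)*(x - 3)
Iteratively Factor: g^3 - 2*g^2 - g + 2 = (g - 1)*(g^2 - g - 2) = (g - 2)*(g - 1)*(g + 1)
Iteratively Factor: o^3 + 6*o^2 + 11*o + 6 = (o + 1)*(o^2 + 5*o + 6) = (o + 1)*(o + 2)*(o + 3)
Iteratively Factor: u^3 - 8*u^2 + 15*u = (u - 5)*(u^2 - 3*u) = u*(u - 5)*(u - 3)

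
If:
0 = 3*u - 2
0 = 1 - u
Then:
No Solution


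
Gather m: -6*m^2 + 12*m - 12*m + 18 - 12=6 - 6*m^2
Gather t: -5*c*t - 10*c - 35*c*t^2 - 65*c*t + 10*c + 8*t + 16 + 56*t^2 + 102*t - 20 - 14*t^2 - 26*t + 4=t^2*(42 - 35*c) + t*(84 - 70*c)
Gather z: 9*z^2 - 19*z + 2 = 9*z^2 - 19*z + 2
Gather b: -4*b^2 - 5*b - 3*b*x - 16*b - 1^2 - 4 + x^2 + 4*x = -4*b^2 + b*(-3*x - 21) + x^2 + 4*x - 5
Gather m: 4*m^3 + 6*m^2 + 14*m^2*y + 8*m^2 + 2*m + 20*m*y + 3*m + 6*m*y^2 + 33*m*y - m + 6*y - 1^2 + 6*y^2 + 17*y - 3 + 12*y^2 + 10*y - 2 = 4*m^3 + m^2*(14*y + 14) + m*(6*y^2 + 53*y + 4) + 18*y^2 + 33*y - 6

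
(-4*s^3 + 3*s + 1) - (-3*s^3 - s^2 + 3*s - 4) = -s^3 + s^2 + 5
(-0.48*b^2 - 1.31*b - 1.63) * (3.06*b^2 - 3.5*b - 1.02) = -1.4688*b^4 - 2.3286*b^3 + 0.0868000000000002*b^2 + 7.0412*b + 1.6626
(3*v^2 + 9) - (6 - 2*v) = 3*v^2 + 2*v + 3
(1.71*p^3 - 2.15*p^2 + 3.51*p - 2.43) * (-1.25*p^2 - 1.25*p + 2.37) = -2.1375*p^5 + 0.55*p^4 + 2.3527*p^3 - 6.4455*p^2 + 11.3562*p - 5.7591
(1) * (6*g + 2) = 6*g + 2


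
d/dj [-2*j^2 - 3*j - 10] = -4*j - 3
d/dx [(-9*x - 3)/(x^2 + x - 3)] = 3*(3*x^2 + 2*x + 10)/(x^4 + 2*x^3 - 5*x^2 - 6*x + 9)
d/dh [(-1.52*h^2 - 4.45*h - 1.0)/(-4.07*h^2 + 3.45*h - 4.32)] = (-23.3555*h^2 + 4.9928*h + 22.674)/(16.5649*h^4 - 28.083*h^3 + 47.0673*h^2 - 29.808*h + 18.6624)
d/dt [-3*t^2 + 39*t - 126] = 39 - 6*t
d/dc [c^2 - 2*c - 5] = 2*c - 2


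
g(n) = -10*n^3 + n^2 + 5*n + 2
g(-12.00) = 17366.00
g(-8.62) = 6438.24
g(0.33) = 3.40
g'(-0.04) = 4.87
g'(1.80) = -88.60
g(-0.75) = 3.03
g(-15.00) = 33902.00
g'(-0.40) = -0.60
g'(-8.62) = -2241.37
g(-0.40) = 0.80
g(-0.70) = 2.42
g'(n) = -30*n^2 + 2*n + 5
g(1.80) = -44.08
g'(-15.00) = -6775.00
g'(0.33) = 2.39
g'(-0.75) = -13.38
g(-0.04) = 1.80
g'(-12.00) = -4339.00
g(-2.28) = 114.32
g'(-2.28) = -155.51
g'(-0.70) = -11.10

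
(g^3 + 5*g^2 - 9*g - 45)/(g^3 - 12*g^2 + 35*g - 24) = (g^2 + 8*g + 15)/(g^2 - 9*g + 8)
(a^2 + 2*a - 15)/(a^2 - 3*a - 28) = (-a^2 - 2*a + 15)/(-a^2 + 3*a + 28)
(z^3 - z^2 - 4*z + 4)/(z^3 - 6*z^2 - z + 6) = (z^2 - 4)/(z^2 - 5*z - 6)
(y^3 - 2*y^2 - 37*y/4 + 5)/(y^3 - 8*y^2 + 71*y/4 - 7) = (2*y + 5)/(2*y - 7)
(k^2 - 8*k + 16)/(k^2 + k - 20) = (k - 4)/(k + 5)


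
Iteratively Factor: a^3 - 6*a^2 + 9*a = (a - 3)*(a^2 - 3*a) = (a - 3)^2*(a)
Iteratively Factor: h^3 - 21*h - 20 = (h + 1)*(h^2 - h - 20) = (h + 1)*(h + 4)*(h - 5)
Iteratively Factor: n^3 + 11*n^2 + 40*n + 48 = (n + 4)*(n^2 + 7*n + 12) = (n + 4)^2*(n + 3)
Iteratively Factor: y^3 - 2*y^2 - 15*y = (y + 3)*(y^2 - 5*y) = (y - 5)*(y + 3)*(y)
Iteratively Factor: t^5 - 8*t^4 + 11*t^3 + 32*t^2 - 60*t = (t - 5)*(t^4 - 3*t^3 - 4*t^2 + 12*t) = (t - 5)*(t + 2)*(t^3 - 5*t^2 + 6*t) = (t - 5)*(t - 2)*(t + 2)*(t^2 - 3*t) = t*(t - 5)*(t - 2)*(t + 2)*(t - 3)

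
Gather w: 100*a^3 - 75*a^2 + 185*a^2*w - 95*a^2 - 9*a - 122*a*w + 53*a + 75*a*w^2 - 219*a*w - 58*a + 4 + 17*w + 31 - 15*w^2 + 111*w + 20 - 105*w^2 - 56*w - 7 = 100*a^3 - 170*a^2 - 14*a + w^2*(75*a - 120) + w*(185*a^2 - 341*a + 72) + 48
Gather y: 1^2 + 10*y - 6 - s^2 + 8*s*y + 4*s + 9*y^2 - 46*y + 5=-s^2 + 4*s + 9*y^2 + y*(8*s - 36)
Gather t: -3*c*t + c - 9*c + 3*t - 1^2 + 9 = -8*c + t*(3 - 3*c) + 8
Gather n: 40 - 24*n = 40 - 24*n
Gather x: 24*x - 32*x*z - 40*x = x*(-32*z - 16)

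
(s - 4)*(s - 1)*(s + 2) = s^3 - 3*s^2 - 6*s + 8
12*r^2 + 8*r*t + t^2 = (2*r + t)*(6*r + t)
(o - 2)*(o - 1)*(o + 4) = o^3 + o^2 - 10*o + 8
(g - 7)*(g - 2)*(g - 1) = g^3 - 10*g^2 + 23*g - 14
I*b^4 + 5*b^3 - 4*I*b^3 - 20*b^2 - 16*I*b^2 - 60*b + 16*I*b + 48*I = (b - 6)*(b + 2)*(b - 4*I)*(I*b + 1)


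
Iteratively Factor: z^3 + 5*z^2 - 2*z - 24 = (z + 3)*(z^2 + 2*z - 8) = (z + 3)*(z + 4)*(z - 2)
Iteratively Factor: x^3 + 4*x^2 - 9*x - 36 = (x + 3)*(x^2 + x - 12) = (x + 3)*(x + 4)*(x - 3)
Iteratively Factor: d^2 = (d)*(d)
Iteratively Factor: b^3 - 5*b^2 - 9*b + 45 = (b + 3)*(b^2 - 8*b + 15) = (b - 3)*(b + 3)*(b - 5)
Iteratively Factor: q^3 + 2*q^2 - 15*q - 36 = (q - 4)*(q^2 + 6*q + 9) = (q - 4)*(q + 3)*(q + 3)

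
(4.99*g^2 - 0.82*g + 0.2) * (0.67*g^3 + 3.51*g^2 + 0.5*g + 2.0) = 3.3433*g^5 + 16.9655*g^4 - 0.2492*g^3 + 10.272*g^2 - 1.54*g + 0.4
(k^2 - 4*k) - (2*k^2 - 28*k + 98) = -k^2 + 24*k - 98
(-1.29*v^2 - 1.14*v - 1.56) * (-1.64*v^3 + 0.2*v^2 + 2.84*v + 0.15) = 2.1156*v^5 + 1.6116*v^4 - 1.3332*v^3 - 3.7431*v^2 - 4.6014*v - 0.234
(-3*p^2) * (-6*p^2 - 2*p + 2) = 18*p^4 + 6*p^3 - 6*p^2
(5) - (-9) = 14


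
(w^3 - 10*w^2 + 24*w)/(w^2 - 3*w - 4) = w*(w - 6)/(w + 1)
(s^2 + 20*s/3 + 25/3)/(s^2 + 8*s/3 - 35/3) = (3*s + 5)/(3*s - 7)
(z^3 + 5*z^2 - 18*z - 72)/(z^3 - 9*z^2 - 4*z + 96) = (z + 6)/(z - 8)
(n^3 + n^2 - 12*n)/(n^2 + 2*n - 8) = n*(n - 3)/(n - 2)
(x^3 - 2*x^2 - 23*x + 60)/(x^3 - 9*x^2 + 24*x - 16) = (x^2 + 2*x - 15)/(x^2 - 5*x + 4)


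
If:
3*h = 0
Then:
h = 0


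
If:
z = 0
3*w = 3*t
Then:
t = w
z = 0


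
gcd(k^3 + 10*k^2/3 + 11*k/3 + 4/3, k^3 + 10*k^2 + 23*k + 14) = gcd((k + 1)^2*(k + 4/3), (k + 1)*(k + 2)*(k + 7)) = k + 1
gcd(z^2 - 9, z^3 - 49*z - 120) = z + 3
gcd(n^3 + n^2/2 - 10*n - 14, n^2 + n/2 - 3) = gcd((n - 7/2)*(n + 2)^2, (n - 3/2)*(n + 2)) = n + 2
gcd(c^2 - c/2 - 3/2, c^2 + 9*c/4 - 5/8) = 1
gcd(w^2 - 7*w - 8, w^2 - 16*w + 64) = w - 8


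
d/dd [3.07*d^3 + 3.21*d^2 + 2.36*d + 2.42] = 9.21*d^2 + 6.42*d + 2.36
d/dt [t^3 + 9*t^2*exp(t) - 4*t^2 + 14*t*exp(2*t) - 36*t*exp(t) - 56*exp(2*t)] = 9*t^2*exp(t) + 3*t^2 + 28*t*exp(2*t) - 18*t*exp(t) - 8*t - 98*exp(2*t) - 36*exp(t)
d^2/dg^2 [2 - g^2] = -2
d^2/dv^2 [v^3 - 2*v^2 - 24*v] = 6*v - 4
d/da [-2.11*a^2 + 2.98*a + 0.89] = 2.98 - 4.22*a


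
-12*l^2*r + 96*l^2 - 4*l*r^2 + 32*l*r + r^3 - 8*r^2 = (-6*l + r)*(2*l + r)*(r - 8)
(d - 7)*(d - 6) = d^2 - 13*d + 42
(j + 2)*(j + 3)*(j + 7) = j^3 + 12*j^2 + 41*j + 42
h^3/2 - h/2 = h*(h/2 + 1/2)*(h - 1)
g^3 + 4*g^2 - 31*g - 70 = (g - 5)*(g + 2)*(g + 7)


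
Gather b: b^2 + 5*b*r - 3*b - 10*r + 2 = b^2 + b*(5*r - 3) - 10*r + 2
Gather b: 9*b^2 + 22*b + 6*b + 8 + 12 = 9*b^2 + 28*b + 20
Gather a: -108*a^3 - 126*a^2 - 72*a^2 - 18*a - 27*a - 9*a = -108*a^3 - 198*a^2 - 54*a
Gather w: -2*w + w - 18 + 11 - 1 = -w - 8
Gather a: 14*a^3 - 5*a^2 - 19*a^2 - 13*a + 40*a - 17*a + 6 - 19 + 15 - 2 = 14*a^3 - 24*a^2 + 10*a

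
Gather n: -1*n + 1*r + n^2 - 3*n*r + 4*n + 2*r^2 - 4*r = n^2 + n*(3 - 3*r) + 2*r^2 - 3*r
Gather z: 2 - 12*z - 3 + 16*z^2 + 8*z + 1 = 16*z^2 - 4*z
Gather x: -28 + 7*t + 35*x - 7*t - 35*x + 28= 0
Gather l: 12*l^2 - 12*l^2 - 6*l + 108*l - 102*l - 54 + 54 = 0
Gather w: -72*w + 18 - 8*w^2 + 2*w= -8*w^2 - 70*w + 18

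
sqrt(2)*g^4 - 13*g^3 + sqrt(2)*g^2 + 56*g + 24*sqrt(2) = (g - 6*sqrt(2))*(g - 2*sqrt(2))*(g + sqrt(2))*(sqrt(2)*g + 1)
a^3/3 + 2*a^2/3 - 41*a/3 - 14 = (a/3 + 1/3)*(a - 6)*(a + 7)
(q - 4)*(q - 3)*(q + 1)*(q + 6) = q^4 - 31*q^2 + 42*q + 72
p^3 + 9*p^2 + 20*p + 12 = (p + 1)*(p + 2)*(p + 6)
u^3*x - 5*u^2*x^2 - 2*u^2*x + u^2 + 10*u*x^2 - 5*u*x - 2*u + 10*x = (u - 2)*(u - 5*x)*(u*x + 1)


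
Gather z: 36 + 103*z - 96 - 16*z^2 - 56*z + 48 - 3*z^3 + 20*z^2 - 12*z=-3*z^3 + 4*z^2 + 35*z - 12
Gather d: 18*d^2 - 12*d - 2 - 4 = 18*d^2 - 12*d - 6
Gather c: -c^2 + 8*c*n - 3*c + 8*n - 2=-c^2 + c*(8*n - 3) + 8*n - 2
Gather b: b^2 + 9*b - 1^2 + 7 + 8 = b^2 + 9*b + 14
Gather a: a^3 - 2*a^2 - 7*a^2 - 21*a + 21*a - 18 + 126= a^3 - 9*a^2 + 108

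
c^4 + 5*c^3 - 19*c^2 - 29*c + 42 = (c - 3)*(c - 1)*(c + 2)*(c + 7)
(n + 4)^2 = n^2 + 8*n + 16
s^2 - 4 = (s - 2)*(s + 2)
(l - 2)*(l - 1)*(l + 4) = l^3 + l^2 - 10*l + 8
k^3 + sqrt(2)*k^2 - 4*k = k*(k - sqrt(2))*(k + 2*sqrt(2))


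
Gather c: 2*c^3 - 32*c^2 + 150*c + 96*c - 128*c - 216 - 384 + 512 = 2*c^3 - 32*c^2 + 118*c - 88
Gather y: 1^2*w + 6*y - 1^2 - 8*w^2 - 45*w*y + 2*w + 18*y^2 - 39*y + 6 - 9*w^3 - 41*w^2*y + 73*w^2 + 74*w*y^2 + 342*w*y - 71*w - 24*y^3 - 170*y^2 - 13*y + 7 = -9*w^3 + 65*w^2 - 68*w - 24*y^3 + y^2*(74*w - 152) + y*(-41*w^2 + 297*w - 46) + 12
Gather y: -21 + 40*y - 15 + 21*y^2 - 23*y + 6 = 21*y^2 + 17*y - 30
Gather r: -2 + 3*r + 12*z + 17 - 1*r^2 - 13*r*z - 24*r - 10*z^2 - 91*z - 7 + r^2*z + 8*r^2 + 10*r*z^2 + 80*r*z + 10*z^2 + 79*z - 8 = r^2*(z + 7) + r*(10*z^2 + 67*z - 21)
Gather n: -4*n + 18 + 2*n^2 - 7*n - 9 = 2*n^2 - 11*n + 9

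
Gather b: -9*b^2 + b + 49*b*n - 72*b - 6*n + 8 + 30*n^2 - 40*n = -9*b^2 + b*(49*n - 71) + 30*n^2 - 46*n + 8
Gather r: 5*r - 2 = 5*r - 2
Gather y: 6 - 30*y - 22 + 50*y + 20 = 20*y + 4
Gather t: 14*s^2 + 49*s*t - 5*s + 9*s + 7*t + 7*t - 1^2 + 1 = 14*s^2 + 4*s + t*(49*s + 14)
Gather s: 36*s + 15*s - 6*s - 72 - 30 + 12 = 45*s - 90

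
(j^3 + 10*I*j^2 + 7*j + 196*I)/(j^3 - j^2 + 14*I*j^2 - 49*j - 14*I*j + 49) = (j - 4*I)/(j - 1)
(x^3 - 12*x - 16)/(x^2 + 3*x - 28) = (x^2 + 4*x + 4)/(x + 7)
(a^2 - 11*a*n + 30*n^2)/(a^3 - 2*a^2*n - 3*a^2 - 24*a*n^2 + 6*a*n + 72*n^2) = (a - 5*n)/(a^2 + 4*a*n - 3*a - 12*n)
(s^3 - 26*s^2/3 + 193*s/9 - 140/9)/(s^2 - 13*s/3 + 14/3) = (3*s^2 - 19*s + 20)/(3*(s - 2))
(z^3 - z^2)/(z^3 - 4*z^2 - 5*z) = z*(1 - z)/(-z^2 + 4*z + 5)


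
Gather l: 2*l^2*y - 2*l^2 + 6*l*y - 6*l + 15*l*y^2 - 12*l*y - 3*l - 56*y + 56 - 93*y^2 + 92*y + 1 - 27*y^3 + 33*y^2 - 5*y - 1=l^2*(2*y - 2) + l*(15*y^2 - 6*y - 9) - 27*y^3 - 60*y^2 + 31*y + 56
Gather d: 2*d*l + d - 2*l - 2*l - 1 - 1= d*(2*l + 1) - 4*l - 2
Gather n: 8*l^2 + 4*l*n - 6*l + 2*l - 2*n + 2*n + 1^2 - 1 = 8*l^2 + 4*l*n - 4*l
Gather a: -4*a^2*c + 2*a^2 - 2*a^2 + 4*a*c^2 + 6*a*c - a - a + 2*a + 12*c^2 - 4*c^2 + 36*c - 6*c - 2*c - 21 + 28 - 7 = -4*a^2*c + a*(4*c^2 + 6*c) + 8*c^2 + 28*c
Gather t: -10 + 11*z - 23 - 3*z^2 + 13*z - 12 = -3*z^2 + 24*z - 45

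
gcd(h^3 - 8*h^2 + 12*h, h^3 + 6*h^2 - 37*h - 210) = h - 6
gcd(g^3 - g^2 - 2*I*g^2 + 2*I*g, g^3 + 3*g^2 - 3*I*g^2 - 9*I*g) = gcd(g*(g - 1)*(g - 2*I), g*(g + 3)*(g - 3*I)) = g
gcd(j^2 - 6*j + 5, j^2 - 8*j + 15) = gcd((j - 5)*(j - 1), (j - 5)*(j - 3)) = j - 5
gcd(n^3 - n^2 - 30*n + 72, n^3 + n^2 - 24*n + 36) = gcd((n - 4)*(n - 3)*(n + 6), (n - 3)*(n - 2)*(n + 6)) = n^2 + 3*n - 18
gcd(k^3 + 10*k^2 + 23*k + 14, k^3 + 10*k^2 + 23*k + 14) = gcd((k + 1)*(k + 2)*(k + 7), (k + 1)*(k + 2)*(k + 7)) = k^3 + 10*k^2 + 23*k + 14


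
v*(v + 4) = v^2 + 4*v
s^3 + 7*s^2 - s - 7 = (s - 1)*(s + 1)*(s + 7)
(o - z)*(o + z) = o^2 - z^2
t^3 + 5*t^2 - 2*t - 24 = (t - 2)*(t + 3)*(t + 4)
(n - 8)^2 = n^2 - 16*n + 64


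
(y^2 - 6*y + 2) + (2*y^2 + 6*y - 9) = 3*y^2 - 7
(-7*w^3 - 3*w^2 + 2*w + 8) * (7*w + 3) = -49*w^4 - 42*w^3 + 5*w^2 + 62*w + 24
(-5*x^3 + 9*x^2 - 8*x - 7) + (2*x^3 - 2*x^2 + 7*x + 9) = -3*x^3 + 7*x^2 - x + 2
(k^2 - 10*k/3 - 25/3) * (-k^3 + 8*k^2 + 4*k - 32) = -k^5 + 34*k^4/3 - 43*k^3/3 - 112*k^2 + 220*k/3 + 800/3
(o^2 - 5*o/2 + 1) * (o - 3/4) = o^3 - 13*o^2/4 + 23*o/8 - 3/4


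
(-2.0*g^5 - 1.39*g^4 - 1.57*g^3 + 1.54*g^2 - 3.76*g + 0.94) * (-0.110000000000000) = 0.22*g^5 + 0.1529*g^4 + 0.1727*g^3 - 0.1694*g^2 + 0.4136*g - 0.1034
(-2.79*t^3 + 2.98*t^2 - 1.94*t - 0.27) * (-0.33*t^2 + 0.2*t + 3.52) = 0.9207*t^5 - 1.5414*t^4 - 8.5846*t^3 + 10.1907*t^2 - 6.8828*t - 0.9504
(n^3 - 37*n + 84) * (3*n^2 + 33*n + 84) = 3*n^5 + 33*n^4 - 27*n^3 - 969*n^2 - 336*n + 7056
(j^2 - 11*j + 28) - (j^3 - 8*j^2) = -j^3 + 9*j^2 - 11*j + 28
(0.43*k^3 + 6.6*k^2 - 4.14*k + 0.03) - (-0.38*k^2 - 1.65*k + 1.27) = 0.43*k^3 + 6.98*k^2 - 2.49*k - 1.24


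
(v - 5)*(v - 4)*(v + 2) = v^3 - 7*v^2 + 2*v + 40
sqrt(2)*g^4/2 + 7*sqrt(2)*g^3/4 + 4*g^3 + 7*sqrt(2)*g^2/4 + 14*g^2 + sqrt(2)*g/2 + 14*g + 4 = (g + 1/2)*(g + 2)*(g + 4*sqrt(2))*(sqrt(2)*g/2 + sqrt(2)/2)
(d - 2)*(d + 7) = d^2 + 5*d - 14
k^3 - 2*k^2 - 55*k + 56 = (k - 8)*(k - 1)*(k + 7)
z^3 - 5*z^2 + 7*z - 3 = (z - 3)*(z - 1)^2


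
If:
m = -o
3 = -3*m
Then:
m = -1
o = 1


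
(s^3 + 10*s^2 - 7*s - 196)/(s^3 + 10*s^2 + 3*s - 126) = (s^2 + 3*s - 28)/(s^2 + 3*s - 18)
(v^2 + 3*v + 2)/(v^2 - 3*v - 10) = (v + 1)/(v - 5)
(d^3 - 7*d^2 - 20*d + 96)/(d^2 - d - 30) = (-d^3 + 7*d^2 + 20*d - 96)/(-d^2 + d + 30)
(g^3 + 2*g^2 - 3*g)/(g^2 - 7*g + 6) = g*(g + 3)/(g - 6)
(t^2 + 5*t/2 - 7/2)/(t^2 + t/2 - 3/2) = (2*t + 7)/(2*t + 3)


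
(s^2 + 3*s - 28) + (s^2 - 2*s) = 2*s^2 + s - 28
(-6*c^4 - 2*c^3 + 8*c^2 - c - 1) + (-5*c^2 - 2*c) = -6*c^4 - 2*c^3 + 3*c^2 - 3*c - 1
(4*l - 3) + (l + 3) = 5*l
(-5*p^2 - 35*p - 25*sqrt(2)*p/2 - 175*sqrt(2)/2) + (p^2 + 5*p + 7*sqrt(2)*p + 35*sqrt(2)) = -4*p^2 - 30*p - 11*sqrt(2)*p/2 - 105*sqrt(2)/2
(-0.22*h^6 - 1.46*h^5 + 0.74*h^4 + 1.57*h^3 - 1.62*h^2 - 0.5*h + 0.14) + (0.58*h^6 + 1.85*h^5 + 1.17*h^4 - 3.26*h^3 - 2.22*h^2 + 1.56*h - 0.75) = 0.36*h^6 + 0.39*h^5 + 1.91*h^4 - 1.69*h^3 - 3.84*h^2 + 1.06*h - 0.61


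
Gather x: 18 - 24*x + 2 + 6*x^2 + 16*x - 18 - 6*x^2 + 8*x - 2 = 0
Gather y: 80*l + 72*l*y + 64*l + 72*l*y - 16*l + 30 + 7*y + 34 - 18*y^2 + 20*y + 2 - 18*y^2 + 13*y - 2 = 128*l - 36*y^2 + y*(144*l + 40) + 64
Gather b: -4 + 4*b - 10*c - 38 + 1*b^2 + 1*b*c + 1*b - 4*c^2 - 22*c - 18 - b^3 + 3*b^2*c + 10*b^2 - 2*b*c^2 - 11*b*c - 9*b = -b^3 + b^2*(3*c + 11) + b*(-2*c^2 - 10*c - 4) - 4*c^2 - 32*c - 60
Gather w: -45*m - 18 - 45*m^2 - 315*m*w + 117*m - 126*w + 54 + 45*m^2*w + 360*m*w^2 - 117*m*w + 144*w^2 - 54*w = -45*m^2 + 72*m + w^2*(360*m + 144) + w*(45*m^2 - 432*m - 180) + 36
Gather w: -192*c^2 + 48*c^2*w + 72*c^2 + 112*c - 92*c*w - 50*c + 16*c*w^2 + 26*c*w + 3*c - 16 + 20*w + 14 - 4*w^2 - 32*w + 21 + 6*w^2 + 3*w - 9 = -120*c^2 + 65*c + w^2*(16*c + 2) + w*(48*c^2 - 66*c - 9) + 10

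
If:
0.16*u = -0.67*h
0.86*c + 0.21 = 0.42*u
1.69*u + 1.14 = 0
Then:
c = -0.57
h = 0.16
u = -0.67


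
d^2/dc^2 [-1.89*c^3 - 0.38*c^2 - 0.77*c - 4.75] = -11.34*c - 0.76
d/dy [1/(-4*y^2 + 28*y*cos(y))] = (7*y*sin(y) + 2*y - 7*cos(y))/(4*y^2*(y - 7*cos(y))^2)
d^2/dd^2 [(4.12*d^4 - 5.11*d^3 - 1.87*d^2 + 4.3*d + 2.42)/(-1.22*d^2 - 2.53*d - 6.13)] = (-12.264416*d^6 - 76.3007519999999*d^5 - 343.10124*d^4 - 1057.704906*d^3 - 1487.820522*d^2 + 1300.238202*d + 279.130214)/(1.815848*d^6 + 11.296956*d^5 + 50.79897*d^4 + 129.719425*d^3 + 255.244005*d^2 + 285.208671*d + 230.346397)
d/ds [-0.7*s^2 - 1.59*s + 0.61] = -1.4*s - 1.59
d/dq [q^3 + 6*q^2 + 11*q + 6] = 3*q^2 + 12*q + 11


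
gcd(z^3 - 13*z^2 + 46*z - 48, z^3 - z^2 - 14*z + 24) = z^2 - 5*z + 6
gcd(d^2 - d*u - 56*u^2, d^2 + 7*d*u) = d + 7*u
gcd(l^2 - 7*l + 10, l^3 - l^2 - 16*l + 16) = 1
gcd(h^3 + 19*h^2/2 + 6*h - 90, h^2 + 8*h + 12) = h + 6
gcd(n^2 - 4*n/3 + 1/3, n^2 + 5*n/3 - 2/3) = n - 1/3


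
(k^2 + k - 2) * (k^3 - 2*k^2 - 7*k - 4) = k^5 - k^4 - 11*k^3 - 7*k^2 + 10*k + 8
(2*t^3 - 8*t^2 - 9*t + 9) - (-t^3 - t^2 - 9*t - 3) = 3*t^3 - 7*t^2 + 12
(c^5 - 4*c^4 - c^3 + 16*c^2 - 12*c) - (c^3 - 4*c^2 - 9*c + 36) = c^5 - 4*c^4 - 2*c^3 + 20*c^2 - 3*c - 36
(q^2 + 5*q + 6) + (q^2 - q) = 2*q^2 + 4*q + 6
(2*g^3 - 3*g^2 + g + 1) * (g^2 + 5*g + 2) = 2*g^5 + 7*g^4 - 10*g^3 + 7*g + 2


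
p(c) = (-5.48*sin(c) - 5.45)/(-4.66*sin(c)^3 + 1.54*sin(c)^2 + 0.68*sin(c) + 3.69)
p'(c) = (-5.48*sin(c) - 5.45)*(13.98*sin(c)^2*cos(c) - 3.08*sin(c)*cos(c) - 0.68*cos(c))/(-4.66*sin(c)^3 + 1.54*sin(c)^2 + 0.68*sin(c) + 3.69)^2 - 5.48*cos(c)/(-4.66*sin(c)^3 + 1.54*sin(c)^2 + 0.68*sin(c) + 3.69) = (-51.0736*sin(c)^3 - 67.7518*sin(c)^2 + 16.786*sin(c) - 16.5152)*cos(c)/(21.7156*sin(c)^6 - 14.3528*sin(c)^5 - 3.966*sin(c)^4 - 32.2964*sin(c)^3 + 11.8276*sin(c)^2 + 5.0184*sin(c) + 13.6161)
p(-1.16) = -0.05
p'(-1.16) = -0.31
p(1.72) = -7.98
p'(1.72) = 9.26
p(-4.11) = -3.71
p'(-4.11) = 6.05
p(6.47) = -1.68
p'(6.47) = -1.07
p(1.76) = -7.58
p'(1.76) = 10.49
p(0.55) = -2.19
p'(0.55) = -1.98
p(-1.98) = -0.05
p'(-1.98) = 0.31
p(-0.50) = -0.67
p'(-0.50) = -1.69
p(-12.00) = -2.22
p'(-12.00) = -2.06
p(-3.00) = -1.29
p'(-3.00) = 1.50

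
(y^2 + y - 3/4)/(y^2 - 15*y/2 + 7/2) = (y + 3/2)/(y - 7)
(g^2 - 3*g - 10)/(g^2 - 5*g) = (g + 2)/g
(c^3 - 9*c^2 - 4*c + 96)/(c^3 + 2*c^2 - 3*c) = (c^2 - 12*c + 32)/(c*(c - 1))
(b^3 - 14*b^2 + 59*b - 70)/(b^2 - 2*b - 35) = (b^2 - 7*b + 10)/(b + 5)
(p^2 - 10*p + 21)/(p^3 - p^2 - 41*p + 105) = (p - 7)/(p^2 + 2*p - 35)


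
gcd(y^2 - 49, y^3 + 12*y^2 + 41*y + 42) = y + 7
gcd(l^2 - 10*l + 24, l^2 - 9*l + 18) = l - 6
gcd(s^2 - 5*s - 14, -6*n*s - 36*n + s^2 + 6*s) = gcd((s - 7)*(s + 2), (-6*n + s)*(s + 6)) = 1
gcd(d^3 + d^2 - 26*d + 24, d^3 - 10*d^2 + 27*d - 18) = d - 1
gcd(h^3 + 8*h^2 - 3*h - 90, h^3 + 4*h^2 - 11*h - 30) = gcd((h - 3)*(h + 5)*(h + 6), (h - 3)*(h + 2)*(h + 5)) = h^2 + 2*h - 15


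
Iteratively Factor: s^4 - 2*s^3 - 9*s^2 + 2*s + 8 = (s - 4)*(s^3 + 2*s^2 - s - 2) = (s - 4)*(s - 1)*(s^2 + 3*s + 2) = (s - 4)*(s - 1)*(s + 2)*(s + 1)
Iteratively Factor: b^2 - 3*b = (b - 3)*(b)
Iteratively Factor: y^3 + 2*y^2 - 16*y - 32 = (y + 2)*(y^2 - 16) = (y - 4)*(y + 2)*(y + 4)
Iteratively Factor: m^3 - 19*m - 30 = (m + 3)*(m^2 - 3*m - 10) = (m - 5)*(m + 3)*(m + 2)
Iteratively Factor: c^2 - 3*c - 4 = (c - 4)*(c + 1)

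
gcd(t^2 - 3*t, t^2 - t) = t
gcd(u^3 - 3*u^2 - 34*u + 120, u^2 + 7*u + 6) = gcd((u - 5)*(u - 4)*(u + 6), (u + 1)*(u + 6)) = u + 6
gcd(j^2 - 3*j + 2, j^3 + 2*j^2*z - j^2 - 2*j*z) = j - 1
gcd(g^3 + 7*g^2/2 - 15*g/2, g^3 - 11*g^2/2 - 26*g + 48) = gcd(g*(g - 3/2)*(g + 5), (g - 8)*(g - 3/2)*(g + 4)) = g - 3/2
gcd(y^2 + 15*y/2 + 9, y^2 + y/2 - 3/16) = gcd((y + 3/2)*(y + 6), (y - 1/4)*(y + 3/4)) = 1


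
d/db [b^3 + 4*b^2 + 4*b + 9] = 3*b^2 + 8*b + 4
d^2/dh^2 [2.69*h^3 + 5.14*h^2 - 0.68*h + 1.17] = 16.14*h + 10.28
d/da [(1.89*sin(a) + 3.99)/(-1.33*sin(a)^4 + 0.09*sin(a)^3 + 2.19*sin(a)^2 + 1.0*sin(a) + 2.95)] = (7.5411*sin(a)^4 + 20.8866*sin(a)^3 - 5.2164*sin(a)^2 - 17.4762*sin(a) + 1.5855)*cos(a)/(1.7689*sin(a)^8 - 0.2394*sin(a)^7 - 5.8173*sin(a)^6 - 2.2658*sin(a)^5 - 2.8709*sin(a)^4 + 4.911*sin(a)^3 + 13.921*sin(a)^2 + 5.9*sin(a) + 8.7025)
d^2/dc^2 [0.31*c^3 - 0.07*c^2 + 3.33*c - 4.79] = 1.86*c - 0.14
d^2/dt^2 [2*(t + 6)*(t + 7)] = 4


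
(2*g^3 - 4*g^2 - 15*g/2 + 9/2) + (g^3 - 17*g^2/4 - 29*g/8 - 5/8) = 3*g^3 - 33*g^2/4 - 89*g/8 + 31/8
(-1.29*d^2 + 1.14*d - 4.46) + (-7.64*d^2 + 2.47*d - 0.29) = -8.93*d^2 + 3.61*d - 4.75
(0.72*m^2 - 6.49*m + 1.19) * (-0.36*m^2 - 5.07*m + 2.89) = -0.2592*m^4 - 1.314*m^3 + 34.5567*m^2 - 24.7894*m + 3.4391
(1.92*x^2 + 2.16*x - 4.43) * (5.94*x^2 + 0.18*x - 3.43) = 11.4048*x^4 + 13.176*x^3 - 32.511*x^2 - 8.2062*x + 15.1949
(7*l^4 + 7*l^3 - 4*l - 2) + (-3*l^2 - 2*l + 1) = 7*l^4 + 7*l^3 - 3*l^2 - 6*l - 1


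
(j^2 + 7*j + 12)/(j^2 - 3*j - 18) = (j + 4)/(j - 6)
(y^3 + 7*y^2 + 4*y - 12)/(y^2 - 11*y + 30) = (y^3 + 7*y^2 + 4*y - 12)/(y^2 - 11*y + 30)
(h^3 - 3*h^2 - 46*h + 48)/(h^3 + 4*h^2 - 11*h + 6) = (h - 8)/(h - 1)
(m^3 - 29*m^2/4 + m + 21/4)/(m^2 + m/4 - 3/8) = 2*(m^2 - 8*m + 7)/(2*m - 1)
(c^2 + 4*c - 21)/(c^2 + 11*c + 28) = (c - 3)/(c + 4)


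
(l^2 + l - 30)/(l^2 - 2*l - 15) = (l + 6)/(l + 3)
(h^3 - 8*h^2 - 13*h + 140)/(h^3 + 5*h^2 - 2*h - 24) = (h^2 - 12*h + 35)/(h^2 + h - 6)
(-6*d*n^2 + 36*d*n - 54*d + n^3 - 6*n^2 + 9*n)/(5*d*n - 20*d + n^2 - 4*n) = (-6*d*n^2 + 36*d*n - 54*d + n^3 - 6*n^2 + 9*n)/(5*d*n - 20*d + n^2 - 4*n)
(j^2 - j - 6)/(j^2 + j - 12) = (j + 2)/(j + 4)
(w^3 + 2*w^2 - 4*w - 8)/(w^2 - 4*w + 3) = (w^3 + 2*w^2 - 4*w - 8)/(w^2 - 4*w + 3)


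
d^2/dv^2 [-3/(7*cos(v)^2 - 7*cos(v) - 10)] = 21*(-28*sin(v)^4 + 61*sin(v)^2 - 65*cos(v)/4 + 21*cos(3*v)/4 + 1)/(7*sin(v)^2 + 7*cos(v) + 3)^3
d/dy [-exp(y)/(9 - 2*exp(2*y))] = (-2*exp(2*y) - 9)*exp(y)/(4*exp(4*y) - 36*exp(2*y) + 81)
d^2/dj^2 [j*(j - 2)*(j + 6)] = 6*j + 8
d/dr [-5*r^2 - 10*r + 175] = -10*r - 10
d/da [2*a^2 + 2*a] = 4*a + 2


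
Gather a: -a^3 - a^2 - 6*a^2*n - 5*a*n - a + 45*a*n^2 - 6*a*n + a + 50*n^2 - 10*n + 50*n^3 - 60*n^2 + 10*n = -a^3 + a^2*(-6*n - 1) + a*(45*n^2 - 11*n) + 50*n^3 - 10*n^2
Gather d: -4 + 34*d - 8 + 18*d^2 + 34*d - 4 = 18*d^2 + 68*d - 16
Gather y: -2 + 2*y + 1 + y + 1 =3*y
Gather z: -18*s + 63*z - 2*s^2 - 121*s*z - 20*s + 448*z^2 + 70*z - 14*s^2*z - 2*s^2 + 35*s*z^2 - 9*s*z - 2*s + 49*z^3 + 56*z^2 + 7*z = -4*s^2 - 40*s + 49*z^3 + z^2*(35*s + 504) + z*(-14*s^2 - 130*s + 140)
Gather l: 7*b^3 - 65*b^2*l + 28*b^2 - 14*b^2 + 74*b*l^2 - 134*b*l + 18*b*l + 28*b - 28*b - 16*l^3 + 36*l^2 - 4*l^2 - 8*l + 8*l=7*b^3 + 14*b^2 - 16*l^3 + l^2*(74*b + 32) + l*(-65*b^2 - 116*b)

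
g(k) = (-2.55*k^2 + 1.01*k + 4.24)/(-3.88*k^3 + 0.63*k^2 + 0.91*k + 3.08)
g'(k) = (1.01 - 5.1*k)/(-3.88*k^3 + 0.63*k^2 + 0.91*k + 3.08) + (-2.55*k^2 + 1.01*k + 4.24)*(11.64*k^2 - 1.26*k - 0.91)/(-3.88*k^3 + 0.63*k^2 + 0.91*k + 3.08)^2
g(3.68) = 0.15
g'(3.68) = -0.03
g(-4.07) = -0.16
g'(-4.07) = -0.03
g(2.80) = 0.17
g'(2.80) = -0.02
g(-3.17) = -0.19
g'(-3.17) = -0.04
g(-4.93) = -0.13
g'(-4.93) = -0.02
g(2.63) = 0.18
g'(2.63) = -0.02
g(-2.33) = -0.22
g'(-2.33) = -0.03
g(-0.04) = 1.38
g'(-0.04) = 0.02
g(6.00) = 0.10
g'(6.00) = -0.01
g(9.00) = 0.07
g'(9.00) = -0.01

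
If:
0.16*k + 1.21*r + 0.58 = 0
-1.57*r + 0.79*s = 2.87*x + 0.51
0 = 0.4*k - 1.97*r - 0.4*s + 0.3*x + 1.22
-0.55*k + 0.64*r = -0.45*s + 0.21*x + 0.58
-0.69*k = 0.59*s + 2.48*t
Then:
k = -9.33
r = 0.75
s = -13.15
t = 5.72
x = -4.21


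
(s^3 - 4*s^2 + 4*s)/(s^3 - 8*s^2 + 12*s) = (s - 2)/(s - 6)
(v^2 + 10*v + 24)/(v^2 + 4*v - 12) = (v + 4)/(v - 2)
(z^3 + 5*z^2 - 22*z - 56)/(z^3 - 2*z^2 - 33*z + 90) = (z^3 + 5*z^2 - 22*z - 56)/(z^3 - 2*z^2 - 33*z + 90)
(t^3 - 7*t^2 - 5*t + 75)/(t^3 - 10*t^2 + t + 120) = (t - 5)/(t - 8)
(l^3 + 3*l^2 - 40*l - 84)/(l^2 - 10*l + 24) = (l^2 + 9*l + 14)/(l - 4)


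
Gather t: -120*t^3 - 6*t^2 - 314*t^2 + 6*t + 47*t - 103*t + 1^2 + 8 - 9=-120*t^3 - 320*t^2 - 50*t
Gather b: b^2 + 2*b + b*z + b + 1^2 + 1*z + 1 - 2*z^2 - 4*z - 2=b^2 + b*(z + 3) - 2*z^2 - 3*z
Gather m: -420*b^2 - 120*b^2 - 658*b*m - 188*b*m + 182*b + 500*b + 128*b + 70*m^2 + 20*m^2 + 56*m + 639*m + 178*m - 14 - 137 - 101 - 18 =-540*b^2 + 810*b + 90*m^2 + m*(873 - 846*b) - 270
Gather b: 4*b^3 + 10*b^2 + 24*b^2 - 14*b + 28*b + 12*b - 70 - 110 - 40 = 4*b^3 + 34*b^2 + 26*b - 220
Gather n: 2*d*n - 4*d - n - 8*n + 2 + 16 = -4*d + n*(2*d - 9) + 18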